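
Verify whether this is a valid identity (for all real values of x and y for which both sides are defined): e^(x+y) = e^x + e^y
No, this is NOT an identity.

Claim: e^(x+y) = e^x + e^y.
Test a specific point where both sides are defined: x = 4, y = 5.
LHS = e^(x+y) ≈ 8103.0839
RHS = e^x + e^y ≈ 203.0113
Since 8103.0839 ≠ 203.0113, the equation fails at this point, so it cannot hold for all real values of x and y for which both sides are defined.
The correct rule is e^(x+y) = e^x · e^y (a product, not a sum).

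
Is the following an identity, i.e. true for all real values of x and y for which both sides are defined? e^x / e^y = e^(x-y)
Claim: e^x / e^y = e^(x-y).
Reasoning: 1/e^y = e^(-y), so e^x / e^y = e^x · e^(-y) = e^(x + (-y)) = e^(x-y) by the product rule for exponents.
So the two sides agree for all real values of x and y for which both sides are defined.

Conclusion: Yes, this is an identity.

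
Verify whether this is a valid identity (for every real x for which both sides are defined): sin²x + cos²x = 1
Yes, this is an identity.

Claim: sin²x + cos²x = 1.
Reasoning: The point (cos x, sin x) lies on the unit circle X² + Y² = 1, so cos²x + sin²x = 1 for every real x.
So the two sides agree for every real x for which both sides are defined.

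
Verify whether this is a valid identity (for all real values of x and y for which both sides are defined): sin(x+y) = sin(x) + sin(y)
Claim: sin(x+y) = sin(x) + sin(y).
Test a specific point where both sides are defined: x = π, y = π/4.
LHS = sin(x+y) ≈ -0.7071
RHS = sin(x) + sin(y) ≈ 0.7071
Since -0.7071 ≠ 0.7071, the equation fails at this point, so it cannot hold for all real values of x and y for which both sides are defined.
The correct expansion is sin(x+y) = sin(x)cos(y) + cos(x)sin(y); sine is not additive.

Conclusion: No, this is NOT an identity.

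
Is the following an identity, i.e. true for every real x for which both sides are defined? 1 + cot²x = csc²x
Yes, this is an identity.

Claim: 1 + cot²x = csc²x.
Reasoning: Start from sin²x + cos²x = 1 and divide every term by sin²x (allowed wherever cot x and csc x are defined): 1 + cot²x = 1/sin²x = csc²x.
So the two sides agree for every real x for which both sides are defined.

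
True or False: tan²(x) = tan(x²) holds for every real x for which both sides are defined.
Claim: tan²(x) = tan(x²).
Test a specific point where both sides are defined: x = π/6.
LHS = tan²(x) ≈ 0.3333
RHS = tan(x²) ≈ 0.2812
Since 0.3333 ≠ 0.2812, the equation fails at this point, so it cannot hold for every real x for which both sides are defined.
tan²(x) means (tan x)², squaring the output; tan(x²) squares the input. These are different functions.

Conclusion: False.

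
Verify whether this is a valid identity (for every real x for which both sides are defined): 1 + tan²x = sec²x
Claim: 1 + tan²x = sec²x.
Reasoning: Start from sin²x + cos²x = 1 and divide every term by cos²x (allowed wherever tan x and sec x are defined): tan²x + 1 = 1/cos²x = sec²x.
So the two sides agree for every real x for which both sides are defined.

Conclusion: Yes, this is an identity.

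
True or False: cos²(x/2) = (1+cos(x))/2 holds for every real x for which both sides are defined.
True.

Claim: cos²(x/2) = (1+cos(x))/2.
Reasoning: Use cos(2θ) = 2cos²θ - 1 with θ = x/2: cos(x) = 2cos²(x/2) - 1. Solving for cos²(x/2) gives (1 + cos(x))/2.
So the two sides agree for every real x for which both sides are defined.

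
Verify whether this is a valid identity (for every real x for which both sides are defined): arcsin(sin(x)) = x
Claim: arcsin(sin(x)) = x.
Test a specific point where both sides are defined: x = π.
LHS = arcsin(sin(x)) ≈ 0.0000
RHS = x ≈ 3.1416
Since 0.0000 ≠ 3.1416, the equation fails at this point, so it cannot hold for every real x for which both sides are defined.
arcsin only returns values in [-π/2, π/2], so arcsin(sin(x)) = x holds only for x in that interval, not for all real x.

Conclusion: No, this is NOT an identity.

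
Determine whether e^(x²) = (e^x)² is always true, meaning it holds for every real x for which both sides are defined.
Claim: e^(x²) = (e^x)².
Test a specific point where both sides are defined: x = 3/2.
LHS = e^(x²) ≈ 9.4877
RHS = (e^x)² ≈ 20.0855
Since 9.4877 ≠ 20.0855, the equation fails at this point, so it cannot hold for every real x for which both sides are defined.
(e^x)² = e^(2x), and 2x ≠ x² in general.

Conclusion: No, this is NOT an identity.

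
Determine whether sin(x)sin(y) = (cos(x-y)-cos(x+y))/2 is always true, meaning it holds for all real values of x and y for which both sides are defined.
Yes, this is an identity.

Claim: sin(x)sin(y) = (cos(x-y)-cos(x+y))/2.
Reasoning: cos(x-y) = cos(x)cos(y) + sin(x)sin(y) and cos(x+y) = cos(x)cos(y) - sin(x)sin(y). Subtracting, cos(x-y) - cos(x+y) = 2sin(x)sin(y); divide by 2.
So the two sides agree for all real values of x and y for which both sides are defined.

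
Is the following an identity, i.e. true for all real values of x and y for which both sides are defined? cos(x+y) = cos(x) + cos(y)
No, this is NOT an identity.

Claim: cos(x+y) = cos(x) + cos(y).
Test a specific point where both sides are defined: x = 2π/3, y = -π/4.
LHS = cos(x+y) ≈ 0.2588
RHS = cos(x) + cos(y) ≈ 0.2071
Since 0.2588 ≠ 0.2071, the equation fails at this point, so it cannot hold for all real values of x and y for which both sides are defined.
The correct expansion is cos(x+y) = cos(x)cos(y) - sin(x)sin(y); cosine is not additive.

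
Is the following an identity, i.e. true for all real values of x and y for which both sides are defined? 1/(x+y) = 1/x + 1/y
No, this is NOT an identity.

Claim: 1/(x+y) = 1/x + 1/y.
Test a specific point where both sides are defined: x = -1, y = 5.
LHS = 1/(x+y) ≈ 0.2500
RHS = 1/x + 1/y ≈ -0.8000
Since 0.2500 ≠ -0.8000, the equation fails at this point, so it cannot hold for all real values of x and y for which both sides are defined.
1/x + 1/y = (x+y)/(xy), which is not 1/(x+y).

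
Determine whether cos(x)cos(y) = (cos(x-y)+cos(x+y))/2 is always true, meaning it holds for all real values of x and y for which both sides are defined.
Claim: cos(x)cos(y) = (cos(x-y)+cos(x+y))/2.
Reasoning: cos(x-y) = cos(x)cos(y) + sin(x)sin(y) and cos(x+y) = cos(x)cos(y) - sin(x)sin(y). Adding, cos(x-y) + cos(x+y) = 2cos(x)cos(y); divide by 2.
So the two sides agree for all real values of x and y for which both sides are defined.

Conclusion: Yes, this is an identity.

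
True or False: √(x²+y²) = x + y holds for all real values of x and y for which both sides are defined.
Claim: √(x²+y²) = x + y.
Test a specific point where both sides are defined: x = -1, y = 3.
LHS = √(x²+y²) ≈ 3.1623
RHS = x + y ≈ 2.0000
Since 3.1623 ≠ 2.0000, the equation fails at this point, so it cannot hold for all real values of x and y for which both sides are defined.
(x+y)² = x² + 2xy + y², not x² + y², so the square root does not split this way.

Conclusion: False.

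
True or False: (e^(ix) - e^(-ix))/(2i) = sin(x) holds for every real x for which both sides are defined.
Claim: (e^(ix) - e^(-ix))/(2i) = sin(x).
Reasoning: By Euler's formula e^(ix) = cos(x) + i·sin(x) and e^(-ix) = cos(x) - i·sin(x). Subtracting cancels the cosine terms: e^(ix) - e^(-ix) = 2i·sin(x); divide by 2i.
So the two sides agree for every real x for which both sides are defined.

Conclusion: True.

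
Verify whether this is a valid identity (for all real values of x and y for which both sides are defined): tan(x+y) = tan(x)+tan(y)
No, this is NOT an identity.

Claim: tan(x+y) = tan(x)+tan(y).
Test a specific point where both sides are defined: x = π/6, y = π/6.
LHS = tan(x+y) ≈ 1.7321
RHS = tan(x)+tan(y) ≈ 1.1547
Since 1.7321 ≠ 1.1547, the equation fails at this point, so it cannot hold for all real values of x and y for which both sides are defined.
The correct formula is tan(x+y) = (tan(x) + tan(y))/(1 - tan(x)tan(y)).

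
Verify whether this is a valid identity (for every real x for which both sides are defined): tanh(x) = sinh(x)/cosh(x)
Yes, this is an identity.

Claim: tanh(x) = sinh(x)/cosh(x).
Reasoning: tanh(x) is defined as sinh(x)/cosh(x) = (e^x - e^-x)/(e^x + e^-x); cosh(x) ≥ 1 is never zero, so this holds for every real x.
So the two sides agree for every real x for which both sides are defined.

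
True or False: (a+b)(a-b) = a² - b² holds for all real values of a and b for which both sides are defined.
True.

Claim: (a+b)(a-b) = a² - b².
Reasoning: Expand: (a+b)(a-b) = a² - ab + ba - b² = a² - b² (the cross terms cancel).
So the two sides agree for all real values of a and b for which both sides are defined.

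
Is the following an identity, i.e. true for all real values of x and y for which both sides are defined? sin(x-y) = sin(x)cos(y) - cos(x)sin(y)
Claim: sin(x-y) = sin(x)cos(y) - cos(x)sin(y).
Reasoning: Replace y by -y in sin(x+y) = sin(x)cos(y) + cos(x)sin(y) and use cos(-y) = cos(y), sin(-y) = -sin(y): sin(x-y) = sin(x)cos(y) - cos(x)sin(y).
So the two sides agree for all real values of x and y for which both sides are defined.

Conclusion: Yes, this is an identity.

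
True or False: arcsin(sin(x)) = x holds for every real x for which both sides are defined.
Claim: arcsin(sin(x)) = x.
Test a specific point where both sides are defined: x = π.
LHS = arcsin(sin(x)) ≈ 0.0000
RHS = x ≈ 3.1416
Since 0.0000 ≠ 3.1416, the equation fails at this point, so it cannot hold for every real x for which both sides are defined.
arcsin only returns values in [-π/2, π/2], so arcsin(sin(x)) = x holds only for x in that interval, not for all real x.

Conclusion: False.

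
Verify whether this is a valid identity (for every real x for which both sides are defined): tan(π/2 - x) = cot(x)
Claim: tan(π/2 - x) = cot(x).
Reasoning: tan(π/2 - x) = sin(π/2 - x)/cos(π/2 - x) = cos(x)/sin(x) = cot(x), using the cofunction identities sin(π/2 - x) = cos(x) and cos(π/2 - x) = sin(x).
So the two sides agree for every real x for which both sides are defined.

Conclusion: Yes, this is an identity.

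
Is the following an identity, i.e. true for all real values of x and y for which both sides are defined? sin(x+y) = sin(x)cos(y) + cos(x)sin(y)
Claim: sin(x+y) = sin(x)cos(y) + cos(x)sin(y).
Reasoning: By Euler's formula e^(i(x+y)) = e^(ix)·e^(iy) = (cos x + i·sin x)(cos y + i·sin y). The imaginary part of the left side is sin(x+y); the imaginary part of the product is sin(x)cos(y) + cos(x)sin(y).
So the two sides agree for all real values of x and y for which both sides are defined.

Conclusion: Yes, this is an identity.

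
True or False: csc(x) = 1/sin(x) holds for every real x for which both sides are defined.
True.

Claim: csc(x) = 1/sin(x).
Reasoning: csc(x) is by definition the reciprocal of sin(x), wherever sin(x) ≠ 0.
So the two sides agree for every real x for which both sides are defined.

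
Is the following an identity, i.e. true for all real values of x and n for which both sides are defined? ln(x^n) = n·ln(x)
Claim: ln(x^n) = n·ln(x).
Reasoning: The right side requires x > 0. For x > 0, x^n = (e^(ln x))^n = e^(n·ln x), so taking ln of both sides gives ln(x^n) = n·ln(x).
So the two sides agree for all real values of x and n for which both sides are defined.

Conclusion: Yes, this is an identity.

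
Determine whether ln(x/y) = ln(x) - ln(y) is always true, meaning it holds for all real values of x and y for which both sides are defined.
Claim: ln(x/y) = ln(x) - ln(y).
Reasoning: Both sides are simultaneously defined only when x, y > 0. Write x = e^p, y = e^q. Then x/y = e^(p-q), so ln(x/y) = p - q = ln(x) - ln(y).
So the two sides agree for all real values of x and y for which both sides are defined.

Conclusion: Yes, this is an identity.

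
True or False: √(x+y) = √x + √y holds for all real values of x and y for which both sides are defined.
False.

Claim: √(x+y) = √x + √y.
Test a specific point where both sides are defined: x = 4, y = 5.
LHS = √(x+y) ≈ 3.0000
RHS = √x + √y ≈ 4.2361
Since 3.0000 ≠ 4.2361, the equation fails at this point, so it cannot hold for all real values of x and y for which both sides are defined.
Squaring the right side gives x + 2√(xy) + y, not x + y.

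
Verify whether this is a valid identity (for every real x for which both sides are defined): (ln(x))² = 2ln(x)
No, this is NOT an identity.

Claim: (ln(x))² = 2ln(x).
Test a specific point where both sides are defined: x = 2.
LHS = (ln(x))² ≈ 0.4805
RHS = 2ln(x) ≈ 1.3863
Since 0.4805 ≠ 1.3863, the equation fails at this point, so it cannot hold for every real x for which both sides are defined.
2ln(x) equals ln(x²), which is not the same as (ln x)².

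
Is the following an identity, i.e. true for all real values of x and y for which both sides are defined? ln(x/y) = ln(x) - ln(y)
Yes, this is an identity.

Claim: ln(x/y) = ln(x) - ln(y).
Reasoning: Both sides are simultaneously defined only when x, y > 0. Write x = e^p, y = e^q. Then x/y = e^(p-q), so ln(x/y) = p - q = ln(x) - ln(y).
So the two sides agree for all real values of x and y for which both sides are defined.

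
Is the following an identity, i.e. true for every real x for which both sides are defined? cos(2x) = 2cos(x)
Claim: cos(2x) = 2cos(x).
Test a specific point where both sides are defined: x = π/4.
LHS = cos(2x) ≈ 0.0000
RHS = 2cos(x) ≈ 1.4142
Since 0.0000 ≠ 1.4142, the equation fails at this point, so it cannot hold for every real x for which both sides are defined.
The correct double-angle formula is cos(2x) = cos²x - sin²x.

Conclusion: No, this is NOT an identity.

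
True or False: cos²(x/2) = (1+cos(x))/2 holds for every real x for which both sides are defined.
Claim: cos²(x/2) = (1+cos(x))/2.
Reasoning: Use cos(2θ) = 2cos²θ - 1 with θ = x/2: cos(x) = 2cos²(x/2) - 1. Solving for cos²(x/2) gives (1 + cos(x))/2.
So the two sides agree for every real x for which both sides are defined.

Conclusion: True.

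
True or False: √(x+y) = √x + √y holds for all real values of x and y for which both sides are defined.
False.

Claim: √(x+y) = √x + √y.
Test a specific point where both sides are defined: x = 3/2, y = 2.
LHS = √(x+y) ≈ 1.8708
RHS = √x + √y ≈ 2.6390
Since 1.8708 ≠ 2.6390, the equation fails at this point, so it cannot hold for all real values of x and y for which both sides are defined.
Squaring the right side gives x + 2√(xy) + y, not x + y.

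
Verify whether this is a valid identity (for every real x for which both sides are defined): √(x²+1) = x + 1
Claim: √(x²+1) = x + 1.
Test a specific point where both sides are defined: x = 4.
LHS = √(x²+1) ≈ 4.1231
RHS = x + 1 ≈ 5.0000
Since 4.1231 ≠ 5.0000, the equation fails at this point, so it cannot hold for every real x for which both sides are defined.
(x+1)² = x² + 2x + 1 ≠ x² + 1 unless x = 0.

Conclusion: No, this is NOT an identity.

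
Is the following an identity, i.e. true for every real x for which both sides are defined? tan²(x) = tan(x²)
Claim: tan²(x) = tan(x²).
Test a specific point where both sides are defined: x = -π/3.
LHS = tan²(x) ≈ 3.0000
RHS = tan(x²) ≈ 1.9485
Since 3.0000 ≠ 1.9485, the equation fails at this point, so it cannot hold for every real x for which both sides are defined.
tan²(x) means (tan x)², squaring the output; tan(x²) squares the input. These are different functions.

Conclusion: No, this is NOT an identity.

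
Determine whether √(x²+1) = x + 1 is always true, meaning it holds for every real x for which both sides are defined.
No, this is NOT an identity.

Claim: √(x²+1) = x + 1.
Test a specific point where both sides are defined: x = 5.
LHS = √(x²+1) ≈ 5.0990
RHS = x + 1 ≈ 6.0000
Since 5.0990 ≠ 6.0000, the equation fails at this point, so it cannot hold for every real x for which both sides are defined.
(x+1)² = x² + 2x + 1 ≠ x² + 1 unless x = 0.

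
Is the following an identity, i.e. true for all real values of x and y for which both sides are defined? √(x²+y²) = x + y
Claim: √(x²+y²) = x + y.
Test a specific point where both sides are defined: x = 4, y = -3.
LHS = √(x²+y²) ≈ 5.0000
RHS = x + y ≈ 1.0000
Since 5.0000 ≠ 1.0000, the equation fails at this point, so it cannot hold for all real values of x and y for which both sides are defined.
(x+y)² = x² + 2xy + y², not x² + y², so the square root does not split this way.

Conclusion: No, this is NOT an identity.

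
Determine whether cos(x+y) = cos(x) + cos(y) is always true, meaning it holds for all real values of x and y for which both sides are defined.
No, this is NOT an identity.

Claim: cos(x+y) = cos(x) + cos(y).
Test a specific point where both sides are defined: x = -π/6, y = -π/2.
LHS = cos(x+y) ≈ -0.5000
RHS = cos(x) + cos(y) ≈ 0.8660
Since -0.5000 ≠ 0.8660, the equation fails at this point, so it cannot hold for all real values of x and y for which both sides are defined.
The correct expansion is cos(x+y) = cos(x)cos(y) - sin(x)sin(y); cosine is not additive.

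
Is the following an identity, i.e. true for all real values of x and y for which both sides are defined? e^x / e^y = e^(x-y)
Yes, this is an identity.

Claim: e^x / e^y = e^(x-y).
Reasoning: 1/e^y = e^(-y), so e^x / e^y = e^x · e^(-y) = e^(x + (-y)) = e^(x-y) by the product rule for exponents.
So the two sides agree for all real values of x and y for which both sides are defined.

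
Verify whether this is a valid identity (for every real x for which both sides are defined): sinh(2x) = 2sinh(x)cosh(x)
Yes, this is an identity.

Claim: sinh(2x) = 2sinh(x)cosh(x).
Reasoning: 2sinh(x)cosh(x) = 2 · (e^x - e^-x)/2 · (e^x + e^-x)/2 = (e^(2x) - e^(-2x))/2 = sinh(2x).
So the two sides agree for every real x for which both sides are defined.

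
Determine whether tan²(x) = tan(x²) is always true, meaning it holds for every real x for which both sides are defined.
Claim: tan²(x) = tan(x²).
Test a specific point where both sides are defined: x = 2π/3.
LHS = tan²(x) ≈ 3.0000
RHS = tan(x²) ≈ 2.9590
Since 3.0000 ≠ 2.9590, the equation fails at this point, so it cannot hold for every real x for which both sides are defined.
tan²(x) means (tan x)², squaring the output; tan(x²) squares the input. These are different functions.

Conclusion: No, this is NOT an identity.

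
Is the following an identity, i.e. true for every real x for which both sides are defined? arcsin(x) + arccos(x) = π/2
Yes, this is an identity.

Claim: arcsin(x) + arccos(x) = π/2.
Reasoning: Both sides are defined for -1 ≤ x ≤ 1. Let θ = arcsin(x), so sin θ = x and θ ∈ [-π/2, π/2]. Then cos(π/2 - θ) = sin θ = x and π/2 - θ ∈ [0, π], which is exactly the range of arccos, so arccos(x) = π/2 - θ. Adding: arcsin(x) + arccos(x) = θ + (π/2 - θ) = π/2.
So the two sides agree for every real x for which both sides are defined.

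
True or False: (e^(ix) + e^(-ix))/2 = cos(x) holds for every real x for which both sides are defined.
True.

Claim: (e^(ix) + e^(-ix))/2 = cos(x).
Reasoning: By Euler's formula e^(ix) = cos(x) + i·sin(x) and e^(-ix) = cos(x) - i·sin(x). Adding cancels the sine terms: e^(ix) + e^(-ix) = 2cos(x); divide by 2.
So the two sides agree for every real x for which both sides are defined.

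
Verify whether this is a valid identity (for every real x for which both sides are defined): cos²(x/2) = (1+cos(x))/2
Claim: cos²(x/2) = (1+cos(x))/2.
Reasoning: Use cos(2θ) = 2cos²θ - 1 with θ = x/2: cos(x) = 2cos²(x/2) - 1. Solving for cos²(x/2) gives (1 + cos(x))/2.
So the two sides agree for every real x for which both sides are defined.

Conclusion: Yes, this is an identity.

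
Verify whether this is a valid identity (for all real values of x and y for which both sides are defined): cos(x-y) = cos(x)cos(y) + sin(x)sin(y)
Yes, this is an identity.

Claim: cos(x-y) = cos(x)cos(y) + sin(x)sin(y).
Reasoning: Replace y by -y in cos(x+y) = cos(x)cos(y) - sin(x)sin(y) and use cos(-y) = cos(y), sin(-y) = -sin(y): cos(x-y) = cos(x)cos(y) + sin(x)sin(y).
So the two sides agree for all real values of x and y for which both sides are defined.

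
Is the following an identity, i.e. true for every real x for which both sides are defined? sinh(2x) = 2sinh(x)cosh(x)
Yes, this is an identity.

Claim: sinh(2x) = 2sinh(x)cosh(x).
Reasoning: 2sinh(x)cosh(x) = 2 · (e^x - e^-x)/2 · (e^x + e^-x)/2 = (e^(2x) - e^(-2x))/2 = sinh(2x).
So the two sides agree for every real x for which both sides are defined.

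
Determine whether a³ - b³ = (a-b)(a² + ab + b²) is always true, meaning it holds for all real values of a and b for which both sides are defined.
Claim: a³ - b³ = (a-b)(a² + ab + b²).
Reasoning: Expand the right side: (a-b)(a² + ab + b²) = a³ + a²b + ab² - a²b - ab² - b³ = a³ - b³ (the middle terms cancel in pairs).
So the two sides agree for all real values of a and b for which both sides are defined.

Conclusion: Yes, this is an identity.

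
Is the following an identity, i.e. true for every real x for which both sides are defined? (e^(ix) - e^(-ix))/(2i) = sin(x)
Claim: (e^(ix) - e^(-ix))/(2i) = sin(x).
Reasoning: By Euler's formula e^(ix) = cos(x) + i·sin(x) and e^(-ix) = cos(x) - i·sin(x). Subtracting cancels the cosine terms: e^(ix) - e^(-ix) = 2i·sin(x); divide by 2i.
So the two sides agree for every real x for which both sides are defined.

Conclusion: Yes, this is an identity.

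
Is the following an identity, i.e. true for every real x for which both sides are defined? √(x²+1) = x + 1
Claim: √(x²+1) = x + 1.
Test a specific point where both sides are defined: x = 2.
LHS = √(x²+1) ≈ 2.2361
RHS = x + 1 ≈ 3.0000
Since 2.2361 ≠ 3.0000, the equation fails at this point, so it cannot hold for every real x for which both sides are defined.
(x+1)² = x² + 2x + 1 ≠ x² + 1 unless x = 0.

Conclusion: No, this is NOT an identity.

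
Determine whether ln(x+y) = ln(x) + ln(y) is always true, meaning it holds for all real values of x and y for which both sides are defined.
No, this is NOT an identity.

Claim: ln(x+y) = ln(x) + ln(y).
Test a specific point where both sides are defined: x = 1, y = 3/2.
LHS = ln(x+y) ≈ 0.9163
RHS = ln(x) + ln(y) ≈ 0.4055
Since 0.9163 ≠ 0.4055, the equation fails at this point, so it cannot hold for all real values of x and y for which both sides are defined.
ln(x) + ln(y) = ln(xy), not ln(x+y).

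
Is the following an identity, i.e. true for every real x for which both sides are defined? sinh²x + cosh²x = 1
No, this is NOT an identity.

Claim: sinh²x + cosh²x = 1.
Test a specific point where both sides are defined: x = -1.
LHS = sinh²x + cosh²x ≈ 3.7622
RHS = 1 ≈ 1.0000
Since 3.7622 ≠ 1.0000, the equation fails at this point, so it cannot hold for every real x for which both sides are defined.
The correct hyperbolic identity is cosh²x - sinh²x = 1 (a difference); the sum sinh²x + cosh²x equals cosh(2x).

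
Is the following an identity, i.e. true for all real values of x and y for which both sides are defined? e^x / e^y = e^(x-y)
Yes, this is an identity.

Claim: e^x / e^y = e^(x-y).
Reasoning: 1/e^y = e^(-y), so e^x / e^y = e^x · e^(-y) = e^(x + (-y)) = e^(x-y) by the product rule for exponents.
So the two sides agree for all real values of x and y for which both sides are defined.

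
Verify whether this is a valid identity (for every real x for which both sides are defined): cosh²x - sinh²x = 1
Claim: cosh²x - sinh²x = 1.
Reasoning: With cosh(x) = (e^x + e^-x)/2 and sinh(x) = (e^x - e^-x)/2: cosh²x = (e^(2x) + 2 + e^(-2x))/4 and sinh²x = (e^(2x) - 2 + e^(-2x))/4. Subtracting leaves 4/4 = 1.
So the two sides agree for every real x for which both sides are defined.

Conclusion: Yes, this is an identity.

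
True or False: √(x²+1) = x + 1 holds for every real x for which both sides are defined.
Claim: √(x²+1) = x + 1.
Test a specific point where both sides are defined: x = 3.
LHS = √(x²+1) ≈ 3.1623
RHS = x + 1 ≈ 4.0000
Since 3.1623 ≠ 4.0000, the equation fails at this point, so it cannot hold for every real x for which both sides are defined.
(x+1)² = x² + 2x + 1 ≠ x² + 1 unless x = 0.

Conclusion: False.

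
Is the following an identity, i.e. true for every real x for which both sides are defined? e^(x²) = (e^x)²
Claim: e^(x²) = (e^x)².
Test a specific point where both sides are defined: x = -3.
LHS = e^(x²) ≈ 8103.0839
RHS = (e^x)² ≈ 0.0025
Since 8103.0839 ≠ 0.0025, the equation fails at this point, so it cannot hold for every real x for which both sides are defined.
(e^x)² = e^(2x), and 2x ≠ x² in general.

Conclusion: No, this is NOT an identity.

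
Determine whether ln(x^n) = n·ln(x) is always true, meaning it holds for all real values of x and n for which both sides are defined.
Yes, this is an identity.

Claim: ln(x^n) = n·ln(x).
Reasoning: The right side requires x > 0. For x > 0, x^n = (e^(ln x))^n = e^(n·ln x), so taking ln of both sides gives ln(x^n) = n·ln(x).
So the two sides agree for all real values of x and n for which both sides are defined.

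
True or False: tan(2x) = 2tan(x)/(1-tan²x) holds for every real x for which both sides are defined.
Claim: tan(2x) = 2tan(x)/(1-tan²x).
Reasoning: tan(2x) = sin(2x)/cos(2x) = 2sin(x)cos(x) / (cos²x - sin²x). Divide numerator and denominator by cos²x: 2tan(x) / (1 - tan²x).
So the two sides agree for every real x for which both sides are defined.

Conclusion: True.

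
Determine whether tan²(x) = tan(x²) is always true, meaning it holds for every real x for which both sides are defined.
No, this is NOT an identity.

Claim: tan²(x) = tan(x²).
Test a specific point where both sides are defined: x = 2π/3.
LHS = tan²(x) ≈ 3.0000
RHS = tan(x²) ≈ 2.9590
Since 3.0000 ≠ 2.9590, the equation fails at this point, so it cannot hold for every real x for which both sides are defined.
tan²(x) means (tan x)², squaring the output; tan(x²) squares the input. These are different functions.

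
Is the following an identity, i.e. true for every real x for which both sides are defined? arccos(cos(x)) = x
Claim: arccos(cos(x)) = x.
Test a specific point where both sides are defined: x = -π/6.
LHS = arccos(cos(x)) ≈ 0.5236
RHS = x ≈ -0.5236
Since 0.5236 ≠ -0.5236, the equation fails at this point, so it cannot hold for every real x for which both sides are defined.
arccos only returns values in [0, π], so arccos(cos(x)) = x holds only for x in that interval, not for all real x.

Conclusion: No, this is NOT an identity.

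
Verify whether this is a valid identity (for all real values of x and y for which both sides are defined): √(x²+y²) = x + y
Claim: √(x²+y²) = x + y.
Test a specific point where both sides are defined: x = -2, y = -3.
LHS = √(x²+y²) ≈ 3.6056
RHS = x + y ≈ -5.0000
Since 3.6056 ≠ -5.0000, the equation fails at this point, so it cannot hold for all real values of x and y for which both sides are defined.
(x+y)² = x² + 2xy + y², not x² + y², so the square root does not split this way.

Conclusion: No, this is NOT an identity.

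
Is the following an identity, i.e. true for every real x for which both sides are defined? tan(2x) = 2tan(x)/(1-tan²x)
Yes, this is an identity.

Claim: tan(2x) = 2tan(x)/(1-tan²x).
Reasoning: tan(2x) = sin(2x)/cos(2x) = 2sin(x)cos(x) / (cos²x - sin²x). Divide numerator and denominator by cos²x: 2tan(x) / (1 - tan²x).
So the two sides agree for every real x for which both sides are defined.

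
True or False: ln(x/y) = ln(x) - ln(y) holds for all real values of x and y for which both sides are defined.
True.

Claim: ln(x/y) = ln(x) - ln(y).
Reasoning: Both sides are simultaneously defined only when x, y > 0. Write x = e^p, y = e^q. Then x/y = e^(p-q), so ln(x/y) = p - q = ln(x) - ln(y).
So the two sides agree for all real values of x and y for which both sides are defined.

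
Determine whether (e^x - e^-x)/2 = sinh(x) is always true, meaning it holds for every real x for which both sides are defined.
Yes, this is an identity.

Claim: (e^x - e^-x)/2 = sinh(x).
Reasoning: This is exactly the definition of the hyperbolic sine: sinh(x) := (e^x - e^-x)/2.
So the two sides agree for every real x for which both sides are defined.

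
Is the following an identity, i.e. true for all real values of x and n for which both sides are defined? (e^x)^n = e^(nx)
Yes, this is an identity.

Claim: (e^x)^n = e^(nx).
Reasoning: e^x is a positive real number, and for a positive base B and real exponent n, B^n = e^(n·ln B). With B = e^x, ln B = x, so (e^x)^n = e^(n·x).
So the two sides agree for all real values of x and n for which both sides are defined.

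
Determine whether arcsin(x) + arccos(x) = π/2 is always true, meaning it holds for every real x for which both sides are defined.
Claim: arcsin(x) + arccos(x) = π/2.
Reasoning: Both sides are defined for -1 ≤ x ≤ 1. Let θ = arcsin(x), so sin θ = x and θ ∈ [-π/2, π/2]. Then cos(π/2 - θ) = sin θ = x and π/2 - θ ∈ [0, π], which is exactly the range of arccos, so arccos(x) = π/2 - θ. Adding: arcsin(x) + arccos(x) = θ + (π/2 - θ) = π/2.
So the two sides agree for every real x for which both sides are defined.

Conclusion: Yes, this is an identity.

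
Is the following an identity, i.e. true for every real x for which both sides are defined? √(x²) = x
Claim: √(x²) = x.
Test a specific point where both sides are defined: x = -2.
LHS = √(x²) ≈ 2.0000
RHS = x ≈ -2.0000
Since 2.0000 ≠ -2.0000, the equation fails at this point, so it cannot hold for every real x for which both sides are defined.
√(x²) = |x|, which differs from x whenever x < 0 (both sides are defined for every real x).

Conclusion: No, this is NOT an identity.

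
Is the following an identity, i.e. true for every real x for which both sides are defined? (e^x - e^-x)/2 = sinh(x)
Yes, this is an identity.

Claim: (e^x - e^-x)/2 = sinh(x).
Reasoning: This is exactly the definition of the hyperbolic sine: sinh(x) := (e^x - e^-x)/2.
So the two sides agree for every real x for which both sides are defined.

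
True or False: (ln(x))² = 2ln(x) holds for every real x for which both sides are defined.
False.

Claim: (ln(x))² = 2ln(x).
Test a specific point where both sides are defined: x = 3.
LHS = (ln(x))² ≈ 1.2069
RHS = 2ln(x) ≈ 2.1972
Since 1.2069 ≠ 2.1972, the equation fails at this point, so it cannot hold for every real x for which both sides are defined.
2ln(x) equals ln(x²), which is not the same as (ln x)².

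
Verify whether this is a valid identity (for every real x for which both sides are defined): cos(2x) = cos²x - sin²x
Claim: cos(2x) = cos²x - sin²x.
Reasoning: Put y = x in the addition formula cos(x+y) = cos(x)cos(y) - sin(x)sin(y): cos(2x) = cos²x - sin²x.
So the two sides agree for every real x for which both sides are defined.

Conclusion: Yes, this is an identity.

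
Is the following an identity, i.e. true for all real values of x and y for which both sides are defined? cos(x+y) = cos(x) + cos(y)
Claim: cos(x+y) = cos(x) + cos(y).
Test a specific point where both sides are defined: x = π, y = -π/2.
LHS = cos(x+y) ≈ 0.0000
RHS = cos(x) + cos(y) ≈ -1.0000
Since 0.0000 ≠ -1.0000, the equation fails at this point, so it cannot hold for all real values of x and y for which both sides are defined.
The correct expansion is cos(x+y) = cos(x)cos(y) - sin(x)sin(y); cosine is not additive.

Conclusion: No, this is NOT an identity.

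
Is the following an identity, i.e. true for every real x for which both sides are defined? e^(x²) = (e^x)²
Claim: e^(x²) = (e^x)².
Test a specific point where both sides are defined: x = -3.
LHS = e^(x²) ≈ 8103.0839
RHS = (e^x)² ≈ 0.0025
Since 8103.0839 ≠ 0.0025, the equation fails at this point, so it cannot hold for every real x for which both sides are defined.
(e^x)² = e^(2x), and 2x ≠ x² in general.

Conclusion: No, this is NOT an identity.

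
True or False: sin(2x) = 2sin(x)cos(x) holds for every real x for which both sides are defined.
True.

Claim: sin(2x) = 2sin(x)cos(x).
Reasoning: Put y = x in the addition formula sin(x+y) = sin(x)cos(y) + cos(x)sin(y): sin(2x) = sin(x)cos(x) + cos(x)sin(x) = 2sin(x)cos(x).
So the two sides agree for every real x for which both sides are defined.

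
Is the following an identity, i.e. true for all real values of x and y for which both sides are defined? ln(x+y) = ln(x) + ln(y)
Claim: ln(x+y) = ln(x) + ln(y).
Test a specific point where both sides are defined: x = 4, y = 5.
LHS = ln(x+y) ≈ 2.1972
RHS = ln(x) + ln(y) ≈ 2.9957
Since 2.1972 ≠ 2.9957, the equation fails at this point, so it cannot hold for all real values of x and y for which both sides are defined.
ln(x) + ln(y) = ln(xy), not ln(x+y).

Conclusion: No, this is NOT an identity.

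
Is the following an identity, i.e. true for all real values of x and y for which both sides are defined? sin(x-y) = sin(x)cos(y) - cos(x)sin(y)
Claim: sin(x-y) = sin(x)cos(y) - cos(x)sin(y).
Reasoning: Replace y by -y in sin(x+y) = sin(x)cos(y) + cos(x)sin(y) and use cos(-y) = cos(y), sin(-y) = -sin(y): sin(x-y) = sin(x)cos(y) - cos(x)sin(y).
So the two sides agree for all real values of x and y for which both sides are defined.

Conclusion: Yes, this is an identity.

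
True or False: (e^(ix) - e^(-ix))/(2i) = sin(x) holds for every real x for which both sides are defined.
True.

Claim: (e^(ix) - e^(-ix))/(2i) = sin(x).
Reasoning: By Euler's formula e^(ix) = cos(x) + i·sin(x) and e^(-ix) = cos(x) - i·sin(x). Subtracting cancels the cosine terms: e^(ix) - e^(-ix) = 2i·sin(x); divide by 2i.
So the two sides agree for every real x for which both sides are defined.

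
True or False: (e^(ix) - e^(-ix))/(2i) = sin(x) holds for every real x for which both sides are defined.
Claim: (e^(ix) - e^(-ix))/(2i) = sin(x).
Reasoning: By Euler's formula e^(ix) = cos(x) + i·sin(x) and e^(-ix) = cos(x) - i·sin(x). Subtracting cancels the cosine terms: e^(ix) - e^(-ix) = 2i·sin(x); divide by 2i.
So the two sides agree for every real x for which both sides are defined.

Conclusion: True.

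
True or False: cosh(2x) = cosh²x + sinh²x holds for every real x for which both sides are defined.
True.

Claim: cosh(2x) = cosh²x + sinh²x.
Reasoning: cosh²x = (e^(2x) + 2 + e^(-2x))/4 and sinh²x = (e^(2x) - 2 + e^(-2x))/4. Adding gives (2e^(2x) + 2e^(-2x))/4 = (e^(2x) + e^(-2x))/2 = cosh(2x).
So the two sides agree for every real x for which both sides are defined.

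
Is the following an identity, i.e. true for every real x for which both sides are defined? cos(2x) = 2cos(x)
Claim: cos(2x) = 2cos(x).
Test a specific point where both sides are defined: x = π/6.
LHS = cos(2x) ≈ 0.5000
RHS = 2cos(x) ≈ 1.7321
Since 0.5000 ≠ 1.7321, the equation fails at this point, so it cannot hold for every real x for which both sides are defined.
The correct double-angle formula is cos(2x) = cos²x - sin²x.

Conclusion: No, this is NOT an identity.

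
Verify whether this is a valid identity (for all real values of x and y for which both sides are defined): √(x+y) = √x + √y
No, this is NOT an identity.

Claim: √(x+y) = √x + √y.
Test a specific point where both sides are defined: x = 2, y = 2.
LHS = √(x+y) ≈ 2.0000
RHS = √x + √y ≈ 2.8284
Since 2.0000 ≠ 2.8284, the equation fails at this point, so it cannot hold for all real values of x and y for which both sides are defined.
Squaring the right side gives x + 2√(xy) + y, not x + y.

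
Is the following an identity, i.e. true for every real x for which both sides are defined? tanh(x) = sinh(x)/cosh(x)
Claim: tanh(x) = sinh(x)/cosh(x).
Reasoning: tanh(x) is defined as sinh(x)/cosh(x) = (e^x - e^-x)/(e^x + e^-x); cosh(x) ≥ 1 is never zero, so this holds for every real x.
So the two sides agree for every real x for which both sides are defined.

Conclusion: Yes, this is an identity.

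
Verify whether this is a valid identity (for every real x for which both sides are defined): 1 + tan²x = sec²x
Yes, this is an identity.

Claim: 1 + tan²x = sec²x.
Reasoning: Start from sin²x + cos²x = 1 and divide every term by cos²x (allowed wherever tan x and sec x are defined): tan²x + 1 = 1/cos²x = sec²x.
So the two sides agree for every real x for which both sides are defined.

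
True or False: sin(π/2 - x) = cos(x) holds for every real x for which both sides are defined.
Claim: sin(π/2 - x) = cos(x).
Reasoning: Use sin(u - v) = sin(u)cos(v) - cos(u)sin(v) with u = π/2, v = x: sin(π/2)cos(x) - cos(π/2)sin(x) = 1·cos(x) - 0·sin(x) = cos(x).
So the two sides agree for every real x for which both sides are defined.

Conclusion: True.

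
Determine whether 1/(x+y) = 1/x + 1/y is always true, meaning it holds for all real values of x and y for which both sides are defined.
No, this is NOT an identity.

Claim: 1/(x+y) = 1/x + 1/y.
Test a specific point where both sides are defined: x = 3/2, y = 4.
LHS = 1/(x+y) ≈ 0.1818
RHS = 1/x + 1/y ≈ 0.9167
Since 0.1818 ≠ 0.9167, the equation fails at this point, so it cannot hold for all real values of x and y for which both sides are defined.
1/x + 1/y = (x+y)/(xy), which is not 1/(x+y).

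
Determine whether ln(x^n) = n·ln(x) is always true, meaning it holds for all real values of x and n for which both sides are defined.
Claim: ln(x^n) = n·ln(x).
Reasoning: The right side requires x > 0. For x > 0, x^n = (e^(ln x))^n = e^(n·ln x), so taking ln of both sides gives ln(x^n) = n·ln(x).
So the two sides agree for all real values of x and n for which both sides are defined.

Conclusion: Yes, this is an identity.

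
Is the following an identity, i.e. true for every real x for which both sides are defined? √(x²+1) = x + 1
Claim: √(x²+1) = x + 1.
Test a specific point where both sides are defined: x = 1.
LHS = √(x²+1) ≈ 1.4142
RHS = x + 1 ≈ 2.0000
Since 1.4142 ≠ 2.0000, the equation fails at this point, so it cannot hold for every real x for which both sides are defined.
(x+1)² = x² + 2x + 1 ≠ x² + 1 unless x = 0.

Conclusion: No, this is NOT an identity.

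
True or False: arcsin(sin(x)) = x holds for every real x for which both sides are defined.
Claim: arcsin(sin(x)) = x.
Test a specific point where both sides are defined: x = π.
LHS = arcsin(sin(x)) ≈ 0.0000
RHS = x ≈ 3.1416
Since 0.0000 ≠ 3.1416, the equation fails at this point, so it cannot hold for every real x for which both sides are defined.
arcsin only returns values in [-π/2, π/2], so arcsin(sin(x)) = x holds only for x in that interval, not for all real x.

Conclusion: False.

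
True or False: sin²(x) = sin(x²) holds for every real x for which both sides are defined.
False.

Claim: sin²(x) = sin(x²).
Test a specific point where both sides are defined: x = π/6.
LHS = sin²(x) ≈ 0.2500
RHS = sin(x²) ≈ 0.2707
Since 0.2500 ≠ 0.2707, the equation fails at this point, so it cannot hold for every real x for which both sides are defined.
sin²(x) means (sin x)², squaring the output; sin(x²) squares the input. These are different functions.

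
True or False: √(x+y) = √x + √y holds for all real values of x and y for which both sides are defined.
Claim: √(x+y) = √x + √y.
Test a specific point where both sides are defined: x = 1/2, y = 5.
LHS = √(x+y) ≈ 2.3452
RHS = √x + √y ≈ 2.9432
Since 2.3452 ≠ 2.9432, the equation fails at this point, so it cannot hold for all real values of x and y for which both sides are defined.
Squaring the right side gives x + 2√(xy) + y, not x + y.

Conclusion: False.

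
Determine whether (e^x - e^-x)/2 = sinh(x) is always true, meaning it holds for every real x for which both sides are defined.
Claim: (e^x - e^-x)/2 = sinh(x).
Reasoning: This is exactly the definition of the hyperbolic sine: sinh(x) := (e^x - e^-x)/2.
So the two sides agree for every real x for which both sides are defined.

Conclusion: Yes, this is an identity.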